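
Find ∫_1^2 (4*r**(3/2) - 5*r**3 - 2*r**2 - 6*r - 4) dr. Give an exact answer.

-2281/60 + 32*sqrt(2)/5

By the power rule, an antiderivative is F(r) = 8*r**(5/2)/5 - 5*r**4/4 - 2*r**3/3 - 3*r**2 - 4*r.
Then F(2) - F(1) = (-136/3 + 32*sqrt(2)/5) - (-439/60) = -2281/60 + 32*sqrt(2)/5.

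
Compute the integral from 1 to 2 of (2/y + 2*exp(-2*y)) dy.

-exp(-4) + exp(-2) + 2*log(2)

An antiderivative is F(y) = 2*log(y) - exp(-2*y).
Then F(2) - F(1) = (-exp(-4) + 2*log(2)) - (-exp(-2)) = -exp(-4) + exp(-2) + 2*log(2).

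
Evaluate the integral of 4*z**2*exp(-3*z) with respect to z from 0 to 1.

8/27 - 68*exp(-3)/27

Integrate by parts twice (u = z^2, dv = 4*exp(-3*z) dz).
An antiderivative is F(z) = (-36*z**2 - 24*z - 8)*exp(-3*z)/27.
Then F(1) - F(0) = (-68*exp(-3)/27) - (-8/27) = 8/27 - 68*exp(-3)/27.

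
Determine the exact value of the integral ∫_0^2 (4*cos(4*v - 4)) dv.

2*sin(4)

Let u = 4*v - 4, so du = 4 dv. When v = 0, u = -4; when v = 2, u = 4.
The integral becomes ∫ cos(u) du from -4 to 4, with antiderivative sin(u).
Back in v: F(v) = sin(4*v - 4).
Then F(2) - F(0) = (sin(4)) - (-sin(4)) = 2*sin(4).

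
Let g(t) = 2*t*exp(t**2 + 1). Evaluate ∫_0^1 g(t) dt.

-exp(1) + exp(2)

Let u = t**2 + 1, so du = 2*t dt. When t = 0, u = 1; when t = 1, u = 2.
The integral becomes ∫ exp(u) du from 1 to 2, with antiderivative exp(u).
Back in t: F(t) = exp(t**2 + 1).
Then F(1) - F(0) = (exp(2)) - (exp(1)) = -exp(1) + exp(2).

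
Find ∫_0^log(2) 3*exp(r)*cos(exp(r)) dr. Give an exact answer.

-3*sin(1) + 3*sin(2)

Let u = exp(r), so du = exp(r) dr. When r = 0, u = 1; when r = log(2), u = 2.
The integral becomes 3·∫ cos(u) du from 1 to 2, with antiderivative 3*sin(u).
Back in r: F(r) = 3*sin(exp(r)).
Then F(log(2)) - F(0) = (3*sin(2)) - (3*sin(1)) = -3*sin(1) + 3*sin(2).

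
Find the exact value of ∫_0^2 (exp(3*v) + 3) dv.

17/3 + exp(6)/3

An antiderivative is F(v) = exp(3*v)/3 + 3*v.
Then F(2) - F(0) = (6 + exp(6)/3) - (1/3) = 17/3 + exp(6)/3.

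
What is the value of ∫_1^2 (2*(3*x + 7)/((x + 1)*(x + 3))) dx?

Factor the denominator: x**2 + 4*x + 3 = (x + 3)(x + 1).
Partial fractions: 2*(3*x + 7)/((x + 1)*(x + 3)) = 2/(x + 3) + 4/(x + 1).
An antiderivative is F(x) = 4*log(x + 1) + 2*log(x + 3).
Then F(2) - F(1) = (2*log(5) + 4*log(3)) - (8*log(2)) = -8*log(2) + 2*log(5) + 4*log(3).

-8*log(2) + 2*log(5) + 4*log(3)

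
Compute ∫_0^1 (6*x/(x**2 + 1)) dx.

Let u = x**2 + 1, so du = 2*x dx. When x = 0, u = 1; when x = 1, u = 2.
The integral becomes 3·∫ 1/u du from 1 to 2, with antiderivative 3*log(u).
Back in x: F(x) = 3*log(x**2 + 1).
Then F(1) - F(0) = (log(8)) - (0) = log(8).

log(8)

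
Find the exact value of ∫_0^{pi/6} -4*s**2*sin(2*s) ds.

-sqrt(3)*pi/6 + pi**2/36 + 1/2

Integrate by parts twice (u = s^2, dv = -4*sin(2*s) ds).
An antiderivative is F(s) = 2*s**2*cos(2*s) - 2*s*sin(2*s) - cos(2*s).
Then F(pi/6) - F(0) = (-sqrt(3)*pi/6 - 1/2 + pi**2/36) - (-1) = -sqrt(3)*pi/6 + pi**2/36 + 1/2.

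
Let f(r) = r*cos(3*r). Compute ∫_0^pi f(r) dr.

Integrate by parts once (u = r, dv = cos(3*r) dr).
An antiderivative is F(r) = r*sin(3*r)/3 + cos(3*r)/9.
Then F(pi) - F(0) = (-1/9) - (1/9) = -2/9.

-2/9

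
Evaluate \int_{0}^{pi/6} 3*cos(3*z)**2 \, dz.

pi/4

Use the identity cos^2(3*z) = (1 + cos(6*z))/2.
An antiderivative is F(z) = 3*z/2 + sin(6*z)/4.
Then F(pi/6) - F(0) = (pi/4) - (0) = pi/4.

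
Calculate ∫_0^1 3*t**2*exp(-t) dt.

Integrate by parts twice (u = t^2, dv = 3*exp(-t) dt).
An antiderivative is F(t) = (-3*t**2 - 6*t - 6)*exp(-t).
Then F(1) - F(0) = (-15*exp(-1)) - (-6) = 6 - 15*exp(-1).

6 - 15*exp(-1)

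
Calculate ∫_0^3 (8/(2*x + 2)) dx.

Let u = 2*x + 2, so du = 2 dx. When x = 0, u = 2; when x = 3, u = 8.
The integral becomes 4·∫ 1/u du from 2 to 8, with antiderivative 4*log(u).
Back in x: F(x) = 4*log(2*x + 2).
Then F(3) - F(0) = (12*log(2)) - (log(16)) = 8*log(2).

8*log(2)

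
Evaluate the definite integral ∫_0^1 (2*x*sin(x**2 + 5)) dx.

-cos(6) + cos(5)

Let u = x**2 + 5, so du = 2*x dx. When x = 0, u = 5; when x = 1, u = 6.
The integral becomes ∫ sin(u) du from 5 to 6, with antiderivative -cos(u).
Back in x: F(x) = -cos(x**2 + 5).
Then F(1) - F(0) = (-cos(6)) - (-cos(5)) = -cos(6) + cos(5).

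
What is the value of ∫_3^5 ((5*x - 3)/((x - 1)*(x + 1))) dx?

Factor the denominator: x**2 - 1 = (x + 1)(x - 1).
Partial fractions: (5*x - 3)/((x - 1)*(x + 1)) = 4/(x + 1) + 1/(x - 1).
An antiderivative is F(x) = log(x - 1) + 4*log(x + 1).
Then F(5) - F(3) = (6*log(2) + 4*log(3)) - (9*log(2)) = log(81/8).

log(81/8)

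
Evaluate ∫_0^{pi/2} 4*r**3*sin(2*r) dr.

Integrate by parts 3 times (u = r^3, dv = 4*sin(2*r) dr).
An antiderivative is F(r) = -2*r**3*cos(2*r) + 3*r**2*sin(2*r) + 3*r*cos(2*r) - 3*sin(2*r)/2.
Then F(pi/2) - F(0) = (pi*(-6 + pi**2)/4) - (0) = pi*(-6 + pi**2)/4.

pi*(-6 + pi**2)/4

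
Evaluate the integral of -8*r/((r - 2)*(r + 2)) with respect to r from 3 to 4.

-8*log(2) - 4*log(3) + 4*log(5)

Factor the denominator: r**2 - 4 = (r + 2)(r - 2).
Partial fractions: -8*r/((r - 2)*(r + 2)) = -4/(r + 2) - 4/(r - 2).
An antiderivative is F(r) = -4*log(r - 2) - 4*log(r + 2).
Then F(4) - F(3) = (-8*log(2) - 4*log(3)) - (-4*log(5)) = -8*log(2) - 4*log(3) + 4*log(5).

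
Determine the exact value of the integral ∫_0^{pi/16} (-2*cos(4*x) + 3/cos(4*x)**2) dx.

An antiderivative is F(x) = -sin(4*x)/2 + 3*tan(4*x)/4.
Then F(pi/16) - F(0) = (3/4 - sqrt(2)/4) - (0) = 3/4 - sqrt(2)/4.

3/4 - sqrt(2)/4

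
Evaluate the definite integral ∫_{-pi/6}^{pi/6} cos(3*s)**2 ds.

pi/6

Use the identity cos^2(3*s) = (1 + cos(6*s))/2.
An antiderivative is F(s) = s/2 + sin(6*s)/12.
Then F(pi/6) - F(-pi/6) = (pi/12) - (-pi/12) = pi/6.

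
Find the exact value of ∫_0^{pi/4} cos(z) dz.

An antiderivative is F(z) = sin(z).
Then F(pi/4) - F(0) = (sqrt(2)/2) - (0) = sqrt(2)/2.

sqrt(2)/2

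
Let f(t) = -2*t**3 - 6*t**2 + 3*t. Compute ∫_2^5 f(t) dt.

By the power rule, an antiderivative is F(t) = -t**4/2 - 2*t**3 + 3*t**2/2.
Then F(5) - F(2) = (-525) - (-18) = -507.

-507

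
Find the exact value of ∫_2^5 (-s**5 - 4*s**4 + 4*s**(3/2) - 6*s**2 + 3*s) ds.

-26352/5 - 32*sqrt(2)/5 + 40*sqrt(5)

By the power rule, an antiderivative is F(s) = -s**6/6 + 8*s**(5/2)/5 - 4*s**5/5 - 2*s**3 + 3*s**2/2.
Then F(5) - F(2) = (-15950/3 + 40*sqrt(5)) - (-694/15 + 32*sqrt(2)/5) = -26352/5 - 32*sqrt(2)/5 + 40*sqrt(5).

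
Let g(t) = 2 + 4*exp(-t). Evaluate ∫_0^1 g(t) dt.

6 - 4*exp(-1)

An antiderivative is F(t) = 2*t - 4*exp(-t).
Then F(1) - F(0) = (2 - 4*exp(-1)) - (-4) = 6 - 4*exp(-1).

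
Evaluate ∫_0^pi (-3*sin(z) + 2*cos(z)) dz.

-6

An antiderivative is F(z) = 2*sin(z) + 3*cos(z).
Then F(pi) - F(0) = (-3) - (3) = -6.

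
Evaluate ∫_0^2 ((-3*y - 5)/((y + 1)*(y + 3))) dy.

log(3/25)

Factor the denominator: y**2 + 4*y + 3 = (y + 3)(y + 1).
Partial fractions: (-3*y - 5)/((y + 1)*(y + 3)) = -2/(y + 3) - 1/(y + 1).
An antiderivative is F(y) = -log(y + 1) - 2*log(y + 3).
Then F(2) - F(0) = (-log(75)) - (-log(9)) = log(3/25).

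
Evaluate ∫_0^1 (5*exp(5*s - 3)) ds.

Let u = 5*s - 3, so du = 5 ds. When s = 0, u = -3; when s = 1, u = 2.
The integral becomes ∫ exp(u) du from -3 to 2, with antiderivative exp(u).
Back in s: F(s) = exp(5*s - 3).
Then F(1) - F(0) = (exp(2)) - (exp(-3)) = -(1 - exp(5))*exp(-3).

-(1 - exp(5))*exp(-3)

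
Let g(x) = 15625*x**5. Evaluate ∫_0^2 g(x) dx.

Let u = 5*x, so du = 5 dx. When x = 0, u = 0; when x = 2, u = 10.
The integral becomes ∫ u**5 du from 0 to 10, with antiderivative u**6/6.
Back in x: F(x) = 15625*x**6/6.
Then F(2) - F(0) = (500000/3) - (0) = 500000/3.

500000/3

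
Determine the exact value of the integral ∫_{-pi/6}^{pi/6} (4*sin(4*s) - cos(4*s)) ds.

-sqrt(3)/4

An antiderivative is F(s) = -sin(4*s)/4 - cos(4*s).
Then F(pi/6) - F(-pi/6) = (1/2 - sqrt(3)/8) - (sqrt(3)/8 + 1/2) = -sqrt(3)/4.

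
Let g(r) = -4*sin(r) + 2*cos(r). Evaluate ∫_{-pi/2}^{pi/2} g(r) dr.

4

An antiderivative is F(r) = 2*sin(r) + 4*cos(r).
Then F(pi/2) - F(-pi/2) = (2) - (-2) = 4.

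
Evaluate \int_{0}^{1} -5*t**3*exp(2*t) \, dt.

-5*exp(2)/8 - 15/8

Integrate by parts 3 times (u = t^3, dv = -5*exp(2*t) dt).
An antiderivative is F(t) = (-20*t**3 + 30*t**2 - 30*t + 15)*exp(2*t)/8.
Then F(1) - F(0) = (-5*exp(2)/8) - (15/8) = -5*exp(2)/8 - 15/8.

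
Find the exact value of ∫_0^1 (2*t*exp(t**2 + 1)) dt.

-exp(1) + exp(2)

Let u = t**2 + 1, so du = 2*t dt. When t = 0, u = 1; when t = 1, u = 2.
The integral becomes ∫ exp(u) du from 1 to 2, with antiderivative exp(u).
Back in t: F(t) = exp(t**2 + 1).
Then F(1) - F(0) = (exp(2)) - (exp(1)) = -exp(1) + exp(2).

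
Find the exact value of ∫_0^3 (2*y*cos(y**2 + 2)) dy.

sin(11) - sin(2)

Let u = y**2 + 2, so du = 2*y dy. When y = 0, u = 2; when y = 3, u = 11.
The integral becomes ∫ cos(u) du from 2 to 11, with antiderivative sin(u).
Back in y: F(y) = sin(y**2 + 2).
Then F(3) - F(0) = (sin(11)) - (sin(2)) = sin(11) - sin(2).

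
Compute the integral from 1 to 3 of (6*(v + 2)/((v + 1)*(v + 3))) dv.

log(27)

Factor the denominator: v**2 + 4*v + 3 = (v + 3)(v + 1).
Partial fractions: 6*(v + 2)/((v + 1)*(v + 3)) = 3/(v + 3) + 3/(v + 1).
An antiderivative is F(v) = 3*log(v + 1) + 3*log(v + 3).
Then F(3) - F(1) = (3*log(3) + 9*log(2)) - (9*log(2)) = log(27).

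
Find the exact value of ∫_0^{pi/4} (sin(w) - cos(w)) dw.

An antiderivative is F(w) = -sin(w) - cos(w).
Then F(pi/4) - F(0) = (-sqrt(2)) - (-1) = 1 - sqrt(2).

1 - sqrt(2)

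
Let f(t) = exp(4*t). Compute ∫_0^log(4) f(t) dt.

255/4

Let u = exp(t), so du = exp(t) dt. When t = 0, u = 1; when t = log(4), u = 4.
The integral becomes ∫ u**3 du from 1 to 4, with antiderivative u**4/4.
Back in t: F(t) = exp(4*t)/4.
Then F(log(4)) - F(0) = (64) - (1/4) = 255/4.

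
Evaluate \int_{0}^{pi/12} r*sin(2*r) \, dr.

Integrate by parts once (u = r, dv = sin(2*r) dr).
An antiderivative is F(r) = -r*cos(2*r)/2 + sin(2*r)/4.
Then F(pi/12) - F(0) = (-sqrt(3)*pi/48 + 1/8) - (0) = -sqrt(3)*pi/48 + 1/8.

-sqrt(3)*pi/48 + 1/8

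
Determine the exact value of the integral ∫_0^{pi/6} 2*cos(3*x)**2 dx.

Use the identity cos^2(3*x) = (1 + cos(6*x))/2.
An antiderivative is F(x) = x + sin(6*x)/6.
Then F(pi/6) - F(0) = (pi/6) - (0) = pi/6.

pi/6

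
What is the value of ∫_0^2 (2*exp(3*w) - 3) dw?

-20/3 + 2*exp(6)/3

An antiderivative is F(w) = 2*exp(3*w)/3 - 3*w.
Then F(2) - F(0) = (-6 + 2*exp(6)/3) - (2/3) = -20/3 + 2*exp(6)/3.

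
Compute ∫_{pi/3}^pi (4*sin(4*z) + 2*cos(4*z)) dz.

-3/2 + sqrt(3)/4

An antiderivative is F(z) = sin(4*z)/2 - cos(4*z).
Then F(pi) - F(pi/3) = (-1) - (1/2 - sqrt(3)/4) = -3/2 + sqrt(3)/4.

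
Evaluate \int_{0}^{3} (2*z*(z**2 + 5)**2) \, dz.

Let u = z**2 + 5, so du = 2*z dz. When z = 0, u = 5; when z = 3, u = 14.
The integral becomes ∫ u**2 du from 5 to 14, with antiderivative u**3/3.
Back in z: F(z) = (z**2 + 5)**3/3.
Then F(3) - F(0) = (2744/3) - (125/3) = 873.

873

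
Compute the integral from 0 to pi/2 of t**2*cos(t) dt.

Integrate by parts twice (u = t^2, dv = cos(t) dt).
An antiderivative is F(t) = t**2*sin(t) + 2*t*cos(t) - 2*sin(t).
Then F(pi/2) - F(0) = (-2 + pi**2/4) - (0) = -2 + pi**2/4.

-2 + pi**2/4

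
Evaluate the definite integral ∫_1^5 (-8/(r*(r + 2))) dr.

Factor the denominator: r**2 + 2*r = (r + 2)r.
Partial fractions: -8/(r*(r + 2)) = 4/(r + 2) - 4/r.
An antiderivative is F(r) = -4*log(r) + 4*log(r + 2).
Then F(5) - F(1) = (-4*log(5) + 4*log(7)) - (log(81)) = -4*log(5) - 4*log(3) + 4*log(7).

-4*log(5) - 4*log(3) + 4*log(7)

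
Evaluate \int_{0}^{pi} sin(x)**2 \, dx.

pi/2

Use the identity sin^2(x) = (1 - cos(2*x))/2.
An antiderivative is F(x) = x/2 - sin(2*x)/4.
Then F(pi) - F(0) = (pi/2) - (0) = pi/2.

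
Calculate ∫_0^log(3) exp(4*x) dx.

20

Let u = exp(x), so du = exp(x) dx. When x = 0, u = 1; when x = log(3), u = 3.
The integral becomes ∫ u**3 du from 1 to 3, with antiderivative u**4/4.
Back in x: F(x) = exp(4*x)/4.
Then F(log(3)) - F(0) = (81/4) - (1/4) = 20.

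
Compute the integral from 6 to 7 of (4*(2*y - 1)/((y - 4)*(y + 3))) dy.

-4*log(3) + 4*log(5)

Factor the denominator: y**2 - y - 12 = (y + 3)(y - 4).
Partial fractions: 4*(2*y - 1)/((y - 4)*(y + 3)) = 4/(y + 3) + 4/(y - 4).
An antiderivative is F(y) = 4*log(y - 4) + 4*log(y + 3).
Then F(7) - F(6) = (4*log(2) + 4*log(3) + 4*log(5)) - (4*log(2) + 8*log(3)) = -4*log(3) + 4*log(5).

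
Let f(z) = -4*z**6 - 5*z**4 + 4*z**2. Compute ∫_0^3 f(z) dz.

By the power rule, an antiderivative is F(z) = -4*z**7/7 - z**5 + 4*z**3/3.
Then F(3) - F(0) = (-10197/7) - (0) = -10197/7.

-10197/7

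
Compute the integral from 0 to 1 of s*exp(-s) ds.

Integrate by parts once (u = s, dv = exp(-s) ds).
An antiderivative is F(s) = (-s - 1)*exp(-s).
Then F(1) - F(0) = (-2*exp(-1)) - (-1) = 1 - 2*exp(-1).

1 - 2*exp(-1)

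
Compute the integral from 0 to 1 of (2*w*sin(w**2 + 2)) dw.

cos(2) - cos(3)

Let u = w**2 + 2, so du = 2*w dw. When w = 0, u = 2; when w = 1, u = 3.
The integral becomes ∫ sin(u) du from 2 to 3, with antiderivative -cos(u).
Back in w: F(w) = -cos(w**2 + 2).
Then F(1) - F(0) = (-cos(3)) - (-cos(2)) = cos(2) - cos(3).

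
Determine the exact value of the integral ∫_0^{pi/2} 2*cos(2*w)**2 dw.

Use the identity cos^2(2*w) = (1 + cos(4*w))/2.
An antiderivative is F(w) = w + sin(4*w)/4.
Then F(pi/2) - F(0) = (pi/2) - (0) = pi/2.

pi/2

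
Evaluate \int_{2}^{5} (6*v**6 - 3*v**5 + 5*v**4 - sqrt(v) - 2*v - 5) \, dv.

By the power rule, an antiderivative is F(v) = 6*v**7/7 - v**6/2 + v**5 - 2*v**(3/2)/3 - v**2 - 5*v.
Then F(5) - F(2) = (871175/14 - 10*sqrt(5)/3) - (670/7 - 4*sqrt(2)/3) = -10*sqrt(5)/3 + 4*sqrt(2)/3 + 869835/14.

-10*sqrt(5)/3 + 4*sqrt(2)/3 + 869835/14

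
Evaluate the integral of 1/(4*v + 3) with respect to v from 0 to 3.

An antiderivative is F(v) = log(4*v + 3)/4.
Then F(3) - F(0) = (log(15)/4) - (log(3)/4) = log(5)/4.

log(5)/4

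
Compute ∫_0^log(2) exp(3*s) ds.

Let u = exp(s), so du = exp(s) ds. When s = 0, u = 1; when s = log(2), u = 2.
The integral becomes ∫ u**2 du from 1 to 2, with antiderivative u**3/3.
Back in s: F(s) = exp(3*s)/3.
Then F(log(2)) - F(0) = (8/3) - (1/3) = 7/3.

7/3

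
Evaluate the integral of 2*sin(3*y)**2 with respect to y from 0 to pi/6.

Use the identity sin^2(3*y) = (1 - cos(6*y))/2.
An antiderivative is F(y) = y - sin(6*y)/6.
Then F(pi/6) - F(0) = (pi/6) - (0) = pi/6.

pi/6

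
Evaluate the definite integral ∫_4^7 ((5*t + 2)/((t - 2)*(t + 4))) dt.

Factor the denominator: t**2 + 2*t - 8 = (t + 4)(t - 2).
Partial fractions: (5*t + 2)/((t - 2)*(t + 4)) = 3/(t + 4) + 2/(t - 2).
An antiderivative is F(t) = 2*log(t - 2) + 3*log(t + 4).
Then F(7) - F(4) = (2*log(5) + 3*log(11)) - (11*log(2)) = -11*log(2) + 2*log(5) + 3*log(11).

-11*log(2) + 2*log(5) + 3*log(11)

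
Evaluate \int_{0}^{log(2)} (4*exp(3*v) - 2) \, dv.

28/3 - log(4)

An antiderivative is F(v) = 4*exp(3*v)/3 - 2*v.
Then F(log(2)) - F(0) = (32/3 - log(4)) - (4/3) = 28/3 - log(4).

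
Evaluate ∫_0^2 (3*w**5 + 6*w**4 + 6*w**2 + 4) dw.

472/5

By the power rule, an antiderivative is F(w) = w**6/2 + 6*w**5/5 + 2*w**3 + 4*w.
Then F(2) - F(0) = (472/5) - (0) = 472/5.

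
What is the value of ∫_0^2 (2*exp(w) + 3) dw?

An antiderivative is F(w) = 3*w + 2*exp(w).
Then F(2) - F(0) = (6 + 2*exp(2)) - (2) = 4 + 2*exp(2).

4 + 2*exp(2)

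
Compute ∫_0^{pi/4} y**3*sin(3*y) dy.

Integrate by parts 3 times (u = y^3, dv = sin(3*y) dy).
An antiderivative is F(y) = -y**3*cos(3*y)/3 + y**2*sin(3*y)/3 + 2*y*cos(3*y)/9 - 2*sin(3*y)/27.
Then F(pi/4) - F(0) = (sqrt(2)*(-96*pi - 128 + 9*pi**3 + 36*pi**2)/3456) - (0) = sqrt(2)*(-96*pi - 128 + 9*pi**3 + 36*pi**2)/3456.

sqrt(2)*(-96*pi - 128 + 9*pi**3 + 36*pi**2)/3456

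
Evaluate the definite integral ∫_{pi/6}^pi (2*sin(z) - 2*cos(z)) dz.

An antiderivative is F(z) = -2*sin(z) - 2*cos(z).
Then F(pi) - F(pi/6) = (2) - (-sqrt(3) - 1) = sqrt(3) + 3.

sqrt(3) + 3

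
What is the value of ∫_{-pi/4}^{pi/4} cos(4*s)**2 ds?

pi/4

Use the identity cos^2(4*s) = (1 + cos(8*s))/2.
An antiderivative is F(s) = s/2 + sin(8*s)/16.
Then F(pi/4) - F(-pi/4) = (pi/8) - (-pi/8) = pi/4.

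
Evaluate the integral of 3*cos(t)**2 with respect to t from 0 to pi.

Use the identity cos^2(t) = (1 + cos(2*t))/2.
An antiderivative is F(t) = 3*t/2 + 3*sin(2*t)/4.
Then F(pi) - F(0) = (3*pi/2) - (0) = 3*pi/2.

3*pi/2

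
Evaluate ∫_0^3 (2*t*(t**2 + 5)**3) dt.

Let u = t**2 + 5, so du = 2*t dt. When t = 0, u = 5; when t = 3, u = 14.
The integral becomes ∫ u**3 du from 5 to 14, with antiderivative u**4/4.
Back in t: F(t) = (t**2 + 5)**4/4.
Then F(3) - F(0) = (9604) - (625/4) = 37791/4.

37791/4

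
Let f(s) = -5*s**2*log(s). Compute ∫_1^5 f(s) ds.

620/9 - 625*log(5)/3

Integrate by parts once (u = ln s, dv = -5*s**2 ds).
An antiderivative is F(s) = -5*s**3*(3*log(s) - 1)/9.
Then F(5) - F(1) = (625/9 - 625*log(5)/3) - (5/9) = 620/9 - 625*log(5)/3.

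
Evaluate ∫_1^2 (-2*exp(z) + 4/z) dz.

An antiderivative is F(z) = -2*exp(z) + 4*log(z).
Then F(2) - F(1) = (-2*exp(2) + log(16)) - (-2*exp(1)) = -2*exp(2) + 4*log(2) + 2*exp(1).

-2*exp(2) + 4*log(2) + 2*exp(1)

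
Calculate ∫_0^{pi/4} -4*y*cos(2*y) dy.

1 - pi/2

Integrate by parts once (u = y, dv = -4*cos(2*y) dy).
An antiderivative is F(y) = -2*y*sin(2*y) - cos(2*y).
Then F(pi/4) - F(0) = (-pi/2) - (-1) = 1 - pi/2.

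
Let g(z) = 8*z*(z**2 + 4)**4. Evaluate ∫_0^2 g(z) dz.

126976/5

Let u = z**2 + 4, so du = 2*z dz. When z = 0, u = 4; when z = 2, u = 8.
The integral becomes 4·∫ u**4 du from 4 to 8, with antiderivative 4*u**5/5.
Back in z: F(z) = 4*(z**2 + 4)**5/5.
Then F(2) - F(0) = (131072/5) - (4096/5) = 126976/5.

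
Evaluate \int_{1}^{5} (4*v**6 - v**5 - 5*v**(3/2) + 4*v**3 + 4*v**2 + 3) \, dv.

899674/21 - 50*sqrt(5)

By the power rule, an antiderivative is F(v) = 4*v**7/7 - v**6/6 - 2*v**(5/2) + v**4 + 4*v**3/3 + 3*v.
Then F(5) - F(1) = (599835/14 - 50*sqrt(5)) - (157/42) = 899674/21 - 50*sqrt(5).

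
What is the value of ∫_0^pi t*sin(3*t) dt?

Integrate by parts once (u = t, dv = sin(3*t) dt).
An antiderivative is F(t) = -t*cos(3*t)/3 + sin(3*t)/9.
Then F(pi) - F(0) = (pi/3) - (0) = pi/3.

pi/3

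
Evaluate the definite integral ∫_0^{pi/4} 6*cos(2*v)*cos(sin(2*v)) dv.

Let u = sin(2*v), so du = 2*cos(2*v) dv. When v = 0, u = 0; when v = pi/4, u = 1.
The integral becomes 3·∫ cos(u) du from 0 to 1, with antiderivative 3*sin(u).
Back in v: F(v) = 3*sin(sin(2*v)).
Then F(pi/4) - F(0) = (3*sin(1)) - (0) = 3*sin(1).

3*sin(1)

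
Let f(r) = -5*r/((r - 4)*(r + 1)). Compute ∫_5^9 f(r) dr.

Factor the denominator: r**2 - 3*r - 4 = (r + 1)(r - 4).
Partial fractions: -5*r/((r - 4)*(r + 1)) = -1/(r + 1) - 4/(r - 4).
An antiderivative is F(r) = -4*log(r - 4) - log(r + 1).
Then F(9) - F(5) = (-5*log(5) - log(2)) - (-log(6)) = -5*log(5) + log(3).

-5*log(5) + log(3)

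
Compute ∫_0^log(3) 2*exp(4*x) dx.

40

Let u = exp(x), so du = exp(x) dx. When x = 0, u = 1; when x = log(3), u = 3.
The integral becomes 2·∫ u**3 du from 1 to 3, with antiderivative u**4/2.
Back in x: F(x) = exp(4*x)/2.
Then F(log(3)) - F(0) = (81/2) - (1/2) = 40.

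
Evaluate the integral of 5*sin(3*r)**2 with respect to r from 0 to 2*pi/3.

5*pi/3

Use the identity sin^2(3*r) = (1 - cos(6*r))/2.
An antiderivative is F(r) = 5*r/2 - 5*sin(6*r)/12.
Then F(2*pi/3) - F(0) = (5*pi/3) - (0) = 5*pi/3.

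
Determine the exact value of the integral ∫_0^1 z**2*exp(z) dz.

Integrate by parts twice (u = z^2, dv = exp(z) dz).
An antiderivative is F(z) = (z**2 - 2*z + 2)*exp(z).
Then F(1) - F(0) = (E) - (2) = -2 + E.

-2 + E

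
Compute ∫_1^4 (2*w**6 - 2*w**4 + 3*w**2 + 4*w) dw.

By the power rule, an antiderivative is F(w) = 2*w**7/7 - 2*w**5/5 + w**3 + 2*w**2.
Then F(4) - F(1) = (152864/35) - (101/35) = 152763/35.

152763/35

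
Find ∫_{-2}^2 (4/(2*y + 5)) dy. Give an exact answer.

log(81)

An antiderivative is F(y) = 2*log(2*y + 5).
Then F(2) - F(-2) = (log(81)) - (0) = log(81).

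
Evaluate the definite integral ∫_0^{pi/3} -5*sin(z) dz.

An antiderivative is F(z) = 5*cos(z).
Then F(pi/3) - F(0) = (5/2) - (5) = -5/2.

-5/2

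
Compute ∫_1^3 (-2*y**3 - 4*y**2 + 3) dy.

By the power rule, an antiderivative is F(y) = -y**4/2 - 4*y**3/3 + 3*y.
Then F(3) - F(1) = (-135/2) - (7/6) = -206/3.

-206/3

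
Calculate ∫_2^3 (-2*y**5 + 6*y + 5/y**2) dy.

-1235/6

By the power rule, an antiderivative is F(y) = -y**6/3 + 3*y**2 - 5/y.
Then F(3) - F(2) = (-653/3) - (-71/6) = -1235/6.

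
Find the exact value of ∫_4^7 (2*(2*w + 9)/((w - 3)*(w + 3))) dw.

Factor the denominator: w**2 - 9 = (w + 3)(w - 3).
Partial fractions: 2*(2*w + 9)/((w - 3)*(w + 3)) = -1/(w + 3) + 5/(w - 3).
An antiderivative is F(w) = 5*log(w - 3) - log(w + 3).
Then F(7) - F(4) = (-log(5) + 9*log(2)) - (-log(7)) = -log(5) + log(7) + 9*log(2).

-log(5) + log(7) + 9*log(2)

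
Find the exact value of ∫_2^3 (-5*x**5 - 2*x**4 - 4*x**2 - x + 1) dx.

-3327/5

By the power rule, an antiderivative is F(x) = -5*x**6/6 - 2*x**5/5 - 4*x**3/3 - x**2/2 + x.
Then F(3) - F(2) = (-3711/5) - (-384/5) = -3327/5.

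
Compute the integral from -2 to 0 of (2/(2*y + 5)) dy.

An antiderivative is F(y) = log(2*y + 5).
Then F(0) - F(-2) = (log(5)) - (0) = log(5).

log(5)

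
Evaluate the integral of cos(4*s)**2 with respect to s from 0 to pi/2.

pi/4

Use the identity cos^2(4*s) = (1 + cos(8*s))/2.
An antiderivative is F(s) = s/2 + sin(8*s)/16.
Then F(pi/2) - F(0) = (pi/4) - (0) = pi/4.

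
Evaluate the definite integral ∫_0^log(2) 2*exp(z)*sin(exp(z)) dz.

-2*cos(2) + 2*cos(1)

Let u = exp(z), so du = exp(z) dz. When z = 0, u = 1; when z = log(2), u = 2.
The integral becomes 2·∫ sin(u) du from 1 to 2, with antiderivative -2*cos(u).
Back in z: F(z) = -2*cos(exp(z)).
Then F(log(2)) - F(0) = (-2*cos(2)) - (-2*cos(1)) = -2*cos(2) + 2*cos(1).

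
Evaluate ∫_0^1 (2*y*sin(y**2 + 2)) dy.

cos(2) - cos(3)

Let u = y**2 + 2, so du = 2*y dy. When y = 0, u = 2; when y = 1, u = 3.
The integral becomes ∫ sin(u) du from 2 to 3, with antiderivative -cos(u).
Back in y: F(y) = -cos(y**2 + 2).
Then F(1) - F(0) = (-cos(3)) - (-cos(2)) = cos(2) - cos(3).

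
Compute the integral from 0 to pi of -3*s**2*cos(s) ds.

6*pi

Integrate by parts twice (u = s^2, dv = -3*cos(s) ds).
An antiderivative is F(s) = -3*s**2*sin(s) - 6*s*cos(s) + 6*sin(s).
Then F(pi) - F(0) = (6*pi) - (0) = 6*pi.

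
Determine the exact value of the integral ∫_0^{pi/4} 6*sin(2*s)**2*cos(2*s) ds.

1

Let u = sin(2*s), so du = 2*cos(2*s) ds. When s = 0, u = 0; when s = pi/4, u = 1.
The integral becomes 3·∫ u**2 du from 0 to 1, with antiderivative u**3.
Back in s: F(s) = sin(2*s)**3.
Then F(pi/4) - F(0) = (1) - (0) = 1.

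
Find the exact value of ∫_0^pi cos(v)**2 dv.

Use the identity cos^2(v) = (1 + cos(2*v))/2.
An antiderivative is F(v) = v/2 + sin(2*v)/4.
Then F(pi) - F(0) = (pi/2) - (0) = pi/2.

pi/2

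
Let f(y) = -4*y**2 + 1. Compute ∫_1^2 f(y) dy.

-25/3

By the power rule, an antiderivative is F(y) = -4*y**3/3 + y.
Then F(2) - F(1) = (-26/3) - (-1/3) = -25/3.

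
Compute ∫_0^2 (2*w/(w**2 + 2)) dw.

Let u = w**2 + 2, so du = 2*w dw. When w = 0, u = 2; when w = 2, u = 6.
The integral becomes ∫ 1/u du from 2 to 6, with antiderivative log(u).
Back in w: F(w) = log(w**2 + 2).
Then F(2) - F(0) = (log(6)) - (log(2)) = log(3).

log(3)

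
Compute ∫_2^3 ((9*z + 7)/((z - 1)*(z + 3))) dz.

-5*log(5) + 5*log(3) + 9*log(2)

Factor the denominator: z**2 + 2*z - 3 = (z + 3)(z - 1).
Partial fractions: (9*z + 7)/((z - 1)*(z + 3)) = 5/(z + 3) + 4/(z - 1).
An antiderivative is F(z) = 4*log(z - 1) + 5*log(z + 3).
Then F(3) - F(2) = (5*log(3) + 9*log(2)) - (5*log(5)) = -5*log(5) + 5*log(3) + 9*log(2).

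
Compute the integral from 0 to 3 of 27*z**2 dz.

Let u = 3*z, so du = 3 dz. When z = 0, u = 0; when z = 3, u = 9.
The integral becomes ∫ u**2 du from 0 to 9, with antiderivative u**3/3.
Back in z: F(z) = 9*z**3.
Then F(3) - F(0) = (243) - (0) = 243.

243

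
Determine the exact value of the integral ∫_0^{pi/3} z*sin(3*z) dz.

Integrate by parts once (u = z, dv = sin(3*z) dz).
An antiderivative is F(z) = -z*cos(3*z)/3 + sin(3*z)/9.
Then F(pi/3) - F(0) = (pi/9) - (0) = pi/9.

pi/9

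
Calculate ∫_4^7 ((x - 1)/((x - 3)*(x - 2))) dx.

Factor the denominator: x**2 - 5*x + 6 = (x - 2)(x - 3).
Partial fractions: (x - 1)/((x - 3)*(x - 2)) = -1/(x - 2) + 2/(x - 3).
An antiderivative is F(x) = 2*log(x - 3) - log(x - 2).
Then F(7) - F(4) = (log(16/5)) - (-log(2)) = log(32/5).

log(32/5)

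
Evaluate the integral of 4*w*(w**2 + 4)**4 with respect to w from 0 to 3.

Let u = w**2 + 4, so du = 2*w dw. When w = 0, u = 4; when w = 3, u = 13.
The integral becomes 2·∫ u**4 du from 4 to 13, with antiderivative 2*u**5/5.
Back in w: F(w) = 2*(w**2 + 4)**5/5.
Then F(3) - F(0) = (742586/5) - (2048/5) = 740538/5.

740538/5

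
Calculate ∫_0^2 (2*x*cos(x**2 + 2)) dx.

-sin(2) + sin(6)

Let u = x**2 + 2, so du = 2*x dx. When x = 0, u = 2; when x = 2, u = 6.
The integral becomes ∫ cos(u) du from 2 to 6, with antiderivative sin(u).
Back in x: F(x) = sin(x**2 + 2).
Then F(2) - F(0) = (sin(6)) - (sin(2)) = -sin(2) + sin(6).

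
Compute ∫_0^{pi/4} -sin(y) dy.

-1 + sqrt(2)/2

An antiderivative is F(y) = cos(y).
Then F(pi/4) - F(0) = (sqrt(2)/2) - (1) = -1 + sqrt(2)/2.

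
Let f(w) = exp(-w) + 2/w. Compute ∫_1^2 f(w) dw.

An antiderivative is F(w) = 2*log(w) - exp(-w).
Then F(2) - F(1) = (-exp(-2) + 2*log(2)) - (-exp(-1)) = -exp(-2) + exp(-1) + 2*log(2).

-exp(-2) + exp(-1) + 2*log(2)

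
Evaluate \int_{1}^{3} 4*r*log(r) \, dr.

Integrate by parts once (u = ln r, dv = 4*r dr).
An antiderivative is F(r) = r**2*(2*log(r) - 1).
Then F(3) - F(1) = (-9 + 18*log(3)) - (-1) = -8 + 18*log(3).

-8 + 18*log(3)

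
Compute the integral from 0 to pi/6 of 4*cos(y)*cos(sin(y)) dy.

4*sin(1/2)

Let u = sin(y), so du = cos(y) dy. When y = 0, u = 0; when y = pi/6, u = 1/2.
The integral becomes 4·∫ cos(u) du from 0 to 1/2, with antiderivative 4*sin(u).
Back in y: F(y) = 4*sin(sin(y)).
Then F(pi/6) - F(0) = (4*sin(1/2)) - (0) = 4*sin(1/2).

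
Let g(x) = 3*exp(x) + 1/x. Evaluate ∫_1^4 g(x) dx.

-3*exp(1) + log(4) + 3*exp(4)

An antiderivative is F(x) = 3*exp(x) + log(x).
Then F(4) - F(1) = (log(4) + 3*exp(4)) - (3*exp(1)) = -3*exp(1) + log(4) + 3*exp(4).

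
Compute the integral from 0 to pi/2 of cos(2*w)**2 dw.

pi/4

Use the identity cos^2(2*w) = (1 + cos(4*w))/2.
An antiderivative is F(w) = w/2 + sin(4*w)/8.
Then F(pi/2) - F(0) = (pi/4) - (0) = pi/4.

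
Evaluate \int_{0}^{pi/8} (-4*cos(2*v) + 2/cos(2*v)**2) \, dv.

1 - sqrt(2)

An antiderivative is F(v) = -2*sin(2*v) + tan(2*v).
Then F(pi/8) - F(0) = (1 - sqrt(2)) - (0) = 1 - sqrt(2).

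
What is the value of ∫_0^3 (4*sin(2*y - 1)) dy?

-2*cos(5) + 2*cos(1)

Let u = 2*y - 1, so du = 2 dy. When y = 0, u = -1; when y = 3, u = 5.
The integral becomes 2·∫ sin(u) du from -1 to 5, with antiderivative -2*cos(u).
Back in y: F(y) = -2*cos(2*y - 1).
Then F(3) - F(0) = (-2*cos(5)) - (-2*cos(1)) = -2*cos(5) + 2*cos(1).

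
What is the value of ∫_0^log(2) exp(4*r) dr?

15/4

Let u = exp(r), so du = exp(r) dr. When r = 0, u = 1; when r = log(2), u = 2.
The integral becomes ∫ u**3 du from 1 to 2, with antiderivative u**4/4.
Back in r: F(r) = exp(4*r)/4.
Then F(log(2)) - F(0) = (4) - (1/4) = 15/4.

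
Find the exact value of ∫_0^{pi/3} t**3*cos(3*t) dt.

4/27 - pi**2/27

Integrate by parts 3 times (u = t^3, dv = cos(3*t) dt).
An antiderivative is F(t) = t**3*sin(3*t)/3 + t**2*cos(3*t)/3 - 2*t*sin(3*t)/9 - 2*cos(3*t)/27.
Then F(pi/3) - F(0) = (2/27 - pi**2/27) - (-2/27) = 4/27 - pi**2/27.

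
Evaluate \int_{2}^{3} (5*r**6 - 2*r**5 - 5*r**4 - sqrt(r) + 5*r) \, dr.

-2*sqrt(3) + 4*sqrt(2)/3 + 44123/42

By the power rule, an antiderivative is F(r) = 5*r**7/7 - r**6/3 - r**5 - 2*r**(3/2)/3 + 5*r**2/2.
Then F(3) - F(2) = (15381/14 - 2*sqrt(3)) - (1010/21 - 4*sqrt(2)/3) = -2*sqrt(3) + 4*sqrt(2)/3 + 44123/42.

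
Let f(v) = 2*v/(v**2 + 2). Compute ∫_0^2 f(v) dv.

Let u = v**2 + 2, so du = 2*v dv. When v = 0, u = 2; when v = 2, u = 6.
The integral becomes ∫ 1/u du from 2 to 6, with antiderivative log(u).
Back in v: F(v) = log(v**2 + 2).
Then F(2) - F(0) = (log(6)) - (log(2)) = log(3).

log(3)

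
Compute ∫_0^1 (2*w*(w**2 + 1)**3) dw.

Let u = w**2 + 1, so du = 2*w dw. When w = 0, u = 1; when w = 1, u = 2.
The integral becomes ∫ u**3 du from 1 to 2, with antiderivative u**4/4.
Back in w: F(w) = (w**2 + 1)**4/4.
Then F(1) - F(0) = (4) - (1/4) = 15/4.

15/4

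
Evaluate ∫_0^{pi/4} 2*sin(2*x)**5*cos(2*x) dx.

Let u = sin(2*x), so du = 2*cos(2*x) dx. When x = 0, u = 0; when x = pi/4, u = 1.
The integral becomes ∫ u**5 du from 0 to 1, with antiderivative u**6/6.
Back in x: F(x) = sin(2*x)**6/6.
Then F(pi/4) - F(0) = (1/6) - (0) = 1/6.

1/6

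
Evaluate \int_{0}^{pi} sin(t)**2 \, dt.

pi/2

Use the identity sin^2(t) = (1 - cos(2*t))/2.
An antiderivative is F(t) = t/2 - sin(2*t)/4.
Then F(pi) - F(0) = (pi/2) - (0) = pi/2.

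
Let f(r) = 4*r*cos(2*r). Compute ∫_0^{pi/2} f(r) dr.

-2

Integrate by parts once (u = r, dv = 4*cos(2*r) dr).
An antiderivative is F(r) = 2*r*sin(2*r) + cos(2*r).
Then F(pi/2) - F(0) = (-1) - (1) = -2.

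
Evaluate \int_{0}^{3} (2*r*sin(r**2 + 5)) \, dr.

Let u = r**2 + 5, so du = 2*r dr. When r = 0, u = 5; when r = 3, u = 14.
The integral becomes ∫ sin(u) du from 5 to 14, with antiderivative -cos(u).
Back in r: F(r) = -cos(r**2 + 5).
Then F(3) - F(0) = (-cos(14)) - (-cos(5)) = -cos(14) + cos(5).

-cos(14) + cos(5)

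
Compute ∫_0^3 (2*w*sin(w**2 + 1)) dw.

cos(1) - cos(10)

Let u = w**2 + 1, so du = 2*w dw. When w = 0, u = 1; when w = 3, u = 10.
The integral becomes ∫ sin(u) du from 1 to 10, with antiderivative -cos(u).
Back in w: F(w) = -cos(w**2 + 1).
Then F(3) - F(0) = (-cos(10)) - (-cos(1)) = cos(1) - cos(10).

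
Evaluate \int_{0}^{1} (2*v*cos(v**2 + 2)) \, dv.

Let u = v**2 + 2, so du = 2*v dv. When v = 0, u = 2; when v = 1, u = 3.
The integral becomes ∫ cos(u) du from 2 to 3, with antiderivative sin(u).
Back in v: F(v) = sin(v**2 + 2).
Then F(1) - F(0) = (sin(3)) - (sin(2)) = -sin(2) + sin(3).

-sin(2) + sin(3)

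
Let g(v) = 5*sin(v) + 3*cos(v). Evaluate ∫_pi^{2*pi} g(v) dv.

-10

An antiderivative is F(v) = 3*sin(v) - 5*cos(v).
Then F(2*pi) - F(pi) = (-5) - (5) = -10.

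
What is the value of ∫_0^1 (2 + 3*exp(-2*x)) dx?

7/2 - 3*exp(-2)/2

An antiderivative is F(x) = 2*x - 3*exp(-2*x)/2.
Then F(1) - F(0) = (2 - 3*exp(-2)/2) - (-3/2) = 7/2 - 3*exp(-2)/2.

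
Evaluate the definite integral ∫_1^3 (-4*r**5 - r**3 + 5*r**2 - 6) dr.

By the power rule, an antiderivative is F(r) = -2*r**6/3 - r**4/4 + 5*r**3/3 - 6*r.
Then F(3) - F(1) = (-1917/4) - (-21/4) = -474.

-474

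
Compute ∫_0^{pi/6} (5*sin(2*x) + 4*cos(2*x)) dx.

5/4 + sqrt(3)

An antiderivative is F(x) = 2*sin(2*x) - 5*cos(2*x)/2.
Then F(pi/6) - F(0) = (-5/4 + sqrt(3)) - (-5/2) = 5/4 + sqrt(3).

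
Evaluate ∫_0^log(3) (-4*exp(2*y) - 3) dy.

-16 - log(27)

An antiderivative is F(y) = -2*exp(2*y) - 3*y.
Then F(log(3)) - F(0) = (-18 - 3*log(3)) - (-2) = -16 - log(27).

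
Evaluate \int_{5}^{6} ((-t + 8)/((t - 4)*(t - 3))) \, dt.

Factor the denominator: t**2 - 7*t + 12 = (t - 3)(t - 4).
Partial fractions: (-t + 8)/((t - 4)*(t - 3)) = -5/(t - 3) + 4/(t - 4).
An antiderivative is F(t) = 4*log(t - 4) - 5*log(t - 3).
Then F(6) - F(5) = (-5*log(3) + 4*log(2)) - (-log(32)) = -5*log(3) + 9*log(2).

-5*log(3) + 9*log(2)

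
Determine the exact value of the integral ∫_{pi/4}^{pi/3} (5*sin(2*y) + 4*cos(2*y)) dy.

-3/4 + sqrt(3)

An antiderivative is F(y) = 2*sin(2*y) - 5*cos(2*y)/2.
Then F(pi/3) - F(pi/4) = (5/4 + sqrt(3)) - (2) = -3/4 + sqrt(3).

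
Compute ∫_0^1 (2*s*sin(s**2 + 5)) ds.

-cos(6) + cos(5)

Let u = s**2 + 5, so du = 2*s ds. When s = 0, u = 5; when s = 1, u = 6.
The integral becomes ∫ sin(u) du from 5 to 6, with antiderivative -cos(u).
Back in s: F(s) = -cos(s**2 + 5).
Then F(1) - F(0) = (-cos(6)) - (-cos(5)) = -cos(6) + cos(5).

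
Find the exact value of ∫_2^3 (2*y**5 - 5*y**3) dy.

1685/12

By the power rule, an antiderivative is F(y) = y**6/3 - 5*y**4/4.
Then F(3) - F(2) = (567/4) - (4/3) = 1685/12.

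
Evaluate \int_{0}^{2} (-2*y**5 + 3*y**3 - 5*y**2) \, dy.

By the power rule, an antiderivative is F(y) = -y**6/3 + 3*y**4/4 - 5*y**3/3.
Then F(2) - F(0) = (-68/3) - (0) = -68/3.

-68/3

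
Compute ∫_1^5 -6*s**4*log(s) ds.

18744/25 - 3750*log(5)

Integrate by parts once (u = ln s, dv = -6*s**4 ds).
An antiderivative is F(s) = -6*s**5*(5*log(s) - 1)/25.
Then F(5) - F(1) = (750 - 3750*log(5)) - (6/25) = 18744/25 - 3750*log(5).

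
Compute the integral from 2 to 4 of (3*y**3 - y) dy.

By the power rule, an antiderivative is F(y) = 3*y**4/4 - y**2/2.
Then F(4) - F(2) = (184) - (10) = 174.

174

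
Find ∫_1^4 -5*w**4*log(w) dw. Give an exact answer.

1023/5 - 2048*log(2)

Integrate by parts once (u = ln w, dv = -5*w**4 dw).
An antiderivative is F(w) = -w**5*(5*log(w) - 1)/5.
Then F(4) - F(1) = (1024/5 - 2048*log(2)) - (1/5) = 1023/5 - 2048*log(2).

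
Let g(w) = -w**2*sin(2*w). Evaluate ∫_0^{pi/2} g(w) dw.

Integrate by parts twice (u = w^2, dv = -sin(2*w) dw).
An antiderivative is F(w) = w**2*cos(2*w)/2 - w*sin(2*w)/2 - cos(2*w)/4.
Then F(pi/2) - F(0) = (1/4 - pi**2/8) - (-1/4) = 1/2 - pi**2/8.

1/2 - pi**2/8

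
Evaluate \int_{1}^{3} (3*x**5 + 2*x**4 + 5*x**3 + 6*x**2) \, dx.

3064/5

By the power rule, an antiderivative is F(x) = x**6/2 + 2*x**5/5 + 5*x**4/4 + 2*x**3.
Then F(3) - F(1) = (12339/20) - (83/20) = 3064/5.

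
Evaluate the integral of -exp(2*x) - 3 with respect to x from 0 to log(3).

-4 - log(27)

An antiderivative is F(x) = -exp(2*x)/2 - 3*x.
Then F(log(3)) - F(0) = (-9/2 - log(27)) - (-1/2) = -4 - log(27).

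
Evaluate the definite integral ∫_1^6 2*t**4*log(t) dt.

-622 + 15552*log(6)/5

Integrate by parts once (u = ln t, dv = 2*t**4 dt).
An antiderivative is F(t) = 2*t**5*(5*log(t) - 1)/25.
Then F(6) - F(1) = (-15552/25 + 15552*log(6)/5) - (-2/25) = -622 + 15552*log(6)/5.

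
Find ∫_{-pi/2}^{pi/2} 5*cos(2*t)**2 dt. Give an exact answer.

5*pi/2

Use the identity cos^2(2*t) = (1 + cos(4*t))/2.
An antiderivative is F(t) = 5*t/2 + 5*sin(4*t)/8.
Then F(pi/2) - F(-pi/2) = (5*pi/4) - (-5*pi/4) = 5*pi/2.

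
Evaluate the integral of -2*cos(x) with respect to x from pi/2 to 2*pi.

An antiderivative is F(x) = -2*sin(x).
Then F(2*pi) - F(pi/2) = (0) - (-2) = 2.

2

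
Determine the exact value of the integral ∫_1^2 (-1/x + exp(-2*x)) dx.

-log(2) - exp(-4)/2 + exp(-2)/2

An antiderivative is F(x) = -log(x) - exp(-2*x)/2.
Then F(2) - F(1) = (-log(2) - exp(-4)/2) - (-exp(-2)/2) = -log(2) - exp(-4)/2 + exp(-2)/2.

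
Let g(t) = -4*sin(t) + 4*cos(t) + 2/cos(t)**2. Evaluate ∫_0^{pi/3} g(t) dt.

An antiderivative is F(t) = 4*sin(t) + 4*cos(t) + 2*tan(t).
Then F(pi/3) - F(0) = (2 + 4*sqrt(3)) - (4) = -2 + 4*sqrt(3).

-2 + 4*sqrt(3)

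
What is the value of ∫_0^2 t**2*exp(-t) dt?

2 - 10*exp(-2)

Integrate by parts twice (u = t^2, dv = exp(-t) dt).
An antiderivative is F(t) = (-t**2 - 2*t - 2)*exp(-t).
Then F(2) - F(0) = (-10*exp(-2)) - (-2) = 2 - 10*exp(-2).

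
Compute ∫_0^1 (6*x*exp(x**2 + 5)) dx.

Let u = x**2 + 5, so du = 2*x dx. When x = 0, u = 5; when x = 1, u = 6.
The integral becomes 3·∫ exp(u) du from 5 to 6, with antiderivative 3*exp(u).
Back in x: F(x) = 3*exp(x**2 + 5).
Then F(1) - F(0) = (3*exp(6)) - (3*exp(5)) = -3*(1 - exp(1))*exp(5).

-3*(1 - exp(1))*exp(5)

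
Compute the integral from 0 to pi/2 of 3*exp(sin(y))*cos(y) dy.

Let u = sin(y), so du = cos(y) dy. When y = 0, u = 0; when y = pi/2, u = 1.
The integral becomes 3·∫ exp(u) du from 0 to 1, with antiderivative 3*exp(u).
Back in y: F(y) = 3*exp(sin(y)).
Then F(pi/2) - F(0) = (3*E) - (3) = -3 + 3*E.

-3 + 3*E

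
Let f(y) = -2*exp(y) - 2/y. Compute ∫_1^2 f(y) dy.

-2*exp(2) - 2*log(2) + 2*exp(1)

An antiderivative is F(y) = -2*exp(y) - 2*log(y).
Then F(2) - F(1) = (-2*exp(2) - 2*log(2)) - (-2*exp(1)) = -2*exp(2) - 2*log(2) + 2*exp(1).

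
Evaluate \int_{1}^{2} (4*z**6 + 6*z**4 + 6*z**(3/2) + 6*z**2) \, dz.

48*sqrt(2)/5 + 4248/35

By the power rule, an antiderivative is F(z) = 4*z**7/7 + 12*z**(5/2)/5 + 6*z**5/5 + 2*z**3.
Then F(2) - F(1) = (48*sqrt(2)/5 + 4464/35) - (216/35) = 48*sqrt(2)/5 + 4248/35.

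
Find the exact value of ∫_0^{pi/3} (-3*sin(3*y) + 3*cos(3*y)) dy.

-2

An antiderivative is F(y) = sin(3*y) + cos(3*y).
Then F(pi/3) - F(0) = (-1) - (1) = -2.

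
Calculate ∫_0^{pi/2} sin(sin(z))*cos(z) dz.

Let u = sin(z), so du = cos(z) dz. When z = 0, u = 0; when z = pi/2, u = 1.
The integral becomes ∫ sin(u) du from 0 to 1, with antiderivative -cos(u).
Back in z: F(z) = -cos(sin(z)).
Then F(pi/2) - F(0) = (-cos(1)) - (-1) = 1 - cos(1).

1 - cos(1)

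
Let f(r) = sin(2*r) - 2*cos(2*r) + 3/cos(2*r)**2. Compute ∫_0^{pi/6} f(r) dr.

An antiderivative is F(r) = -sin(2*r) - cos(2*r)/2 + 3*tan(2*r)/2.
Then F(pi/6) - F(0) = (-1/4 + sqrt(3)) - (-1/2) = 1/4 + sqrt(3).

1/4 + sqrt(3)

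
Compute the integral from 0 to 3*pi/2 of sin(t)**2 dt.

Use the identity sin^2(t) = (1 - cos(2*t))/2.
An antiderivative is F(t) = t/2 - sin(2*t)/4.
Then F(3*pi/2) - F(0) = (3*pi/4) - (0) = 3*pi/4.

3*pi/4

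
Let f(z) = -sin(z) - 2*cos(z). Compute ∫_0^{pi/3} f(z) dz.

-sqrt(3) - 1/2

An antiderivative is F(z) = -2*sin(z) + cos(z).
Then F(pi/3) - F(0) = (1/2 - sqrt(3)) - (1) = -sqrt(3) - 1/2.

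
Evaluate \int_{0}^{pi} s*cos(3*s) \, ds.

Integrate by parts once (u = s, dv = cos(3*s) ds).
An antiderivative is F(s) = s*sin(3*s)/3 + cos(3*s)/9.
Then F(pi) - F(0) = (-1/9) - (1/9) = -2/9.

-2/9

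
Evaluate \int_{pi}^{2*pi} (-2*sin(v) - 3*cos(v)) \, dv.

An antiderivative is F(v) = -3*sin(v) + 2*cos(v).
Then F(2*pi) - F(pi) = (2) - (-2) = 4.

4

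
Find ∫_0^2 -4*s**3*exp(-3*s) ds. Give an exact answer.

-8/27 + 488*exp(-6)/27

Integrate by parts 3 times (u = s^3, dv = -4*exp(-3*s) ds).
An antiderivative is F(s) = (36*s**3 + 36*s**2 + 24*s + 8)*exp(-3*s)/27.
Then F(2) - F(0) = (488*exp(-6)/27) - (8/27) = -8/27 + 488*exp(-6)/27.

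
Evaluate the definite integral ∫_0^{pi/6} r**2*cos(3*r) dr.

-2/27 + pi**2/108

Integrate by parts twice (u = r^2, dv = cos(3*r) dr).
An antiderivative is F(r) = r**2*sin(3*r)/3 + 2*r*cos(3*r)/9 - 2*sin(3*r)/27.
Then F(pi/6) - F(0) = (-2/27 + pi**2/108) - (0) = -2/27 + pi**2/108.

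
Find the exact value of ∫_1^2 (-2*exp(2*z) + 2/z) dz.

An antiderivative is F(z) = -exp(2*z) + 2*log(z).
Then F(2) - F(1) = (-exp(4) + log(4)) - (-exp(2)) = -exp(4) + log(4) + exp(2).

-exp(4) + log(4) + exp(2)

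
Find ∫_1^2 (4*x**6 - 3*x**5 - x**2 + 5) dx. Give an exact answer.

1837/42

By the power rule, an antiderivative is F(x) = 4*x**7/7 - x**6/2 - x**3/3 + 5*x.
Then F(2) - F(1) = (1018/21) - (199/42) = 1837/42.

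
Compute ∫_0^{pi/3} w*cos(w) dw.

Integrate by parts once (u = w, dv = cos(w) dw).
An antiderivative is F(w) = w*sin(w) + cos(w).
Then F(pi/3) - F(0) = (1/2 + sqrt(3)*pi/6) - (1) = -1/2 + sqrt(3)*pi/6.

-1/2 + sqrt(3)*pi/6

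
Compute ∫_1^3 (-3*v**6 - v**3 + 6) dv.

By the power rule, an antiderivative is F(v) = -3*v**7/7 - v**4/4 + 6*v.
Then F(3) - F(1) = (-26307/28) - (149/28) = -6614/7.

-6614/7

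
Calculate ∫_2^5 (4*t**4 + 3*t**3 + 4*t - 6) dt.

59103/20

By the power rule, an antiderivative is F(t) = 4*t**5/5 + 3*t**4/4 + 2*t**2 - 6*t.
Then F(5) - F(2) = (11955/4) - (168/5) = 59103/20.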